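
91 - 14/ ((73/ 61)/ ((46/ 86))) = 266007/ 3139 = 84.74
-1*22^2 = -484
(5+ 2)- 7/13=84/13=6.46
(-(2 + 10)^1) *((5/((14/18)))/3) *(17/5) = -612/7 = -87.43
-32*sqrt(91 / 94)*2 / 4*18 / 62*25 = -1800*sqrt(8554) / 1457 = -114.26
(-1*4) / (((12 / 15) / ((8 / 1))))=-40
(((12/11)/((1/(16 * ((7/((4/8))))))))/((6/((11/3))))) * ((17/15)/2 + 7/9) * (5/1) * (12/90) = 54208/405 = 133.85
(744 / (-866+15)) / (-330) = 124 / 46805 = 0.00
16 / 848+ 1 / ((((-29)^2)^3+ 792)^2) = 353815725406236822 / 18752233446530548757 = 0.02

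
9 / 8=1.12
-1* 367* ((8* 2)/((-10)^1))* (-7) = -20552/5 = -4110.40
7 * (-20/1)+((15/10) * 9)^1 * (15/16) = -4075/32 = -127.34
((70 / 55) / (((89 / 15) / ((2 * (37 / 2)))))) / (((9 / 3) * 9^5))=2590 / 57808971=0.00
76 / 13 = 5.85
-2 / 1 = -2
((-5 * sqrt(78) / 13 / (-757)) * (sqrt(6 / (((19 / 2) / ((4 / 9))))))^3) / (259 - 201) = 160 * sqrt(494) / 309076287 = 0.00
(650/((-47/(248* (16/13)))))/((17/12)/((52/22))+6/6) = -61900800/23453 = -2639.36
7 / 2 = 3.50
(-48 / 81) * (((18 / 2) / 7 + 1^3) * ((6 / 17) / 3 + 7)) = -30976 / 3213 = -9.64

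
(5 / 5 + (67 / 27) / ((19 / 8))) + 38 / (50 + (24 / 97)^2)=338762660 / 120818169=2.80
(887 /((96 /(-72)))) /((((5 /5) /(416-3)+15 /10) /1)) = -1098993 /2482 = -442.79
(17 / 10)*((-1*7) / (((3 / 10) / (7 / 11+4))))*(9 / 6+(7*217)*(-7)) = 3910459 / 2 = 1955229.50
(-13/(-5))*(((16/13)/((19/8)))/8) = 16/95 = 0.17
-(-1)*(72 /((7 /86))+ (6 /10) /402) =4148647 /4690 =884.57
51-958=-907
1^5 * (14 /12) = 7 /6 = 1.17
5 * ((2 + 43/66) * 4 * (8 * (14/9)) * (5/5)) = 196000/297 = 659.93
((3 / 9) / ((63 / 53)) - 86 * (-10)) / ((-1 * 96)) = -8.96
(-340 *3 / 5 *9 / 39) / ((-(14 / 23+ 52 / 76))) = 267444 / 7345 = 36.41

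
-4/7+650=4546/7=649.43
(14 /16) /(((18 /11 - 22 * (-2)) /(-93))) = -7161 /4016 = -1.78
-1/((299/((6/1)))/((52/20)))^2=-0.00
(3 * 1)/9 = 1/3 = 0.33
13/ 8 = 1.62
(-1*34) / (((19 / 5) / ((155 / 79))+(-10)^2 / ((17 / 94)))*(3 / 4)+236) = -1791800 / 34368751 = -0.05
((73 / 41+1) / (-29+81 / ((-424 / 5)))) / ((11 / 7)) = -338352 / 5728151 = -0.06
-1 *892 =-892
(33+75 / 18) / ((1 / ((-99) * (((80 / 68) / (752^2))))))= -36795 / 4806784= -0.01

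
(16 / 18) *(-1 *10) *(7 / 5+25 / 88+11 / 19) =-37838 / 1881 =-20.12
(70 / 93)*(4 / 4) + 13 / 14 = 2189 / 1302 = 1.68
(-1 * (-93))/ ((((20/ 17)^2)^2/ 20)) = 7767453/ 8000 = 970.93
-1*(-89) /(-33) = -89 /33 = -2.70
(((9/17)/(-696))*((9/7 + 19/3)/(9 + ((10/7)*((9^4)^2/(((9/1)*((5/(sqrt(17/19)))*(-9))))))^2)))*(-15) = 0.00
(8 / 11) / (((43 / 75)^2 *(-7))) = -45000 / 142373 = -0.32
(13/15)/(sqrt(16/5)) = 13 * sqrt(5)/60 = 0.48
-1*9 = -9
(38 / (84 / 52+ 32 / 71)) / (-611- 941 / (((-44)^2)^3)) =-254507952185344 / 8454890011586999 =-0.03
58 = 58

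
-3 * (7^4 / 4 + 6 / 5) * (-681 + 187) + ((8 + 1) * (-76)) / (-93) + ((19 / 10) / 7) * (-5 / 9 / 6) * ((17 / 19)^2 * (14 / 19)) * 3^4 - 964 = 49821831427 / 55955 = 890391.05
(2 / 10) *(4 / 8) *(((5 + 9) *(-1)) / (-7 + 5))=7 / 10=0.70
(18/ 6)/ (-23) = -3/ 23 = -0.13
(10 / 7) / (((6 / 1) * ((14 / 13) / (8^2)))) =2080 / 147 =14.15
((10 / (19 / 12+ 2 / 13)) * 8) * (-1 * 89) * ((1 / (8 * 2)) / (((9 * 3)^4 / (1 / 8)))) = -0.00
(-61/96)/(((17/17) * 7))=-61/672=-0.09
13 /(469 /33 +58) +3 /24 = 5815 /19064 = 0.31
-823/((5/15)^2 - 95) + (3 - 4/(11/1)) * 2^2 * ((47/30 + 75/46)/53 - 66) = -117952351303/171769290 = -686.69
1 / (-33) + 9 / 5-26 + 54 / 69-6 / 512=-22791289 / 971520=-23.46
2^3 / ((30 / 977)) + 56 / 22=43408 / 165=263.08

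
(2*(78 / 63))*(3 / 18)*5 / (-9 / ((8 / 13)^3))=-5120 / 95823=-0.05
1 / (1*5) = 1 / 5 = 0.20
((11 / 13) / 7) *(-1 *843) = -9273 / 91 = -101.90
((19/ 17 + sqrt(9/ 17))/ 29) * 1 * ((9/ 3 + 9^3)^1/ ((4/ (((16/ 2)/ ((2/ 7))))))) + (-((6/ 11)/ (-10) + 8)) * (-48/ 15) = 15372 * sqrt(17)/ 493 + 30219956/ 135575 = 351.46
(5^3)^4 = 244140625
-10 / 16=-5 / 8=-0.62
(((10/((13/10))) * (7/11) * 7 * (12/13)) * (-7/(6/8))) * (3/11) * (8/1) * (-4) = 52684800/20449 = 2576.40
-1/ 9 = -0.11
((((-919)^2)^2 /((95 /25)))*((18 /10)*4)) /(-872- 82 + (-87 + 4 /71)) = -1823152070634876 /1404233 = -1298325897.93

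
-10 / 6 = -5 / 3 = -1.67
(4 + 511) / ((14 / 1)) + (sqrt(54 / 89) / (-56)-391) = -4959 / 14-3 * sqrt(534) / 4984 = -354.23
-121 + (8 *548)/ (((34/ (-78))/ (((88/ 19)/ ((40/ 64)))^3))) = -59657626236439/ 14575375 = -4093042.29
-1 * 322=-322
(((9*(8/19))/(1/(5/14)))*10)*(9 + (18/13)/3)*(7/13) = 221400/3211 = 68.95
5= 5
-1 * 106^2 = -11236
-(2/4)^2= -1/4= -0.25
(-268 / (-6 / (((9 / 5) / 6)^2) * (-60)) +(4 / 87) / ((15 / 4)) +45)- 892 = -221081287 / 261000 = -847.05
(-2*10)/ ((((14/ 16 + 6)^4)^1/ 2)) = -32768/ 1830125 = -0.02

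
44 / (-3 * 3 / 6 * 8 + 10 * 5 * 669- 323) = 44 / 33115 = 0.00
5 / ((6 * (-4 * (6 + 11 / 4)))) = -1 / 42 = -0.02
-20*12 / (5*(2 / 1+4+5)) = -48 / 11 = -4.36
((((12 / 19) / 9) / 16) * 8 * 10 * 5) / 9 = 100 / 513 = 0.19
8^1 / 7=8 / 7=1.14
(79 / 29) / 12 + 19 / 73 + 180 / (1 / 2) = 9157819 / 25404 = 360.49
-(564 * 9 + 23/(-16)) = -81193/16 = -5074.56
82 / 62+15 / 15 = 72 / 31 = 2.32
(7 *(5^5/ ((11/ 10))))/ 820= 21875/ 902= 24.25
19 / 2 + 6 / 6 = 21 / 2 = 10.50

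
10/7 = 1.43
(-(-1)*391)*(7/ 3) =2737/ 3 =912.33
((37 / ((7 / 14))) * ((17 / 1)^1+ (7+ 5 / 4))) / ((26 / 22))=41107 / 26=1581.04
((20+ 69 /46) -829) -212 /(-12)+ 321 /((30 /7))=-10724 /15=-714.93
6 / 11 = 0.55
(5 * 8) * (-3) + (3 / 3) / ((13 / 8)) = -1552 / 13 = -119.38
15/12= 5/4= 1.25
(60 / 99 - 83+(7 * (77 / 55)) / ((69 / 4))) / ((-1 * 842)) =310529 / 3195390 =0.10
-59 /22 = -2.68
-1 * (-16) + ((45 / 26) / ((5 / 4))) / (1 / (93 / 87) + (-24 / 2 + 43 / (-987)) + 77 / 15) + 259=3264964295 / 11882611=274.77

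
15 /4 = 3.75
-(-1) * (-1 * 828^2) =-685584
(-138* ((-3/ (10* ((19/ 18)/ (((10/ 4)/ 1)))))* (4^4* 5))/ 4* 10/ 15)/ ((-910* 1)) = -39744/ 1729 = -22.99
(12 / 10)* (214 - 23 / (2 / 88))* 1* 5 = -4788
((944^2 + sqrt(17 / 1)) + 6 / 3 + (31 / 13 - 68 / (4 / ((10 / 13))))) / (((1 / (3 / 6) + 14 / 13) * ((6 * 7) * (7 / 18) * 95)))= 39 * sqrt(17) / 186200 + 6950793 / 37240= 186.65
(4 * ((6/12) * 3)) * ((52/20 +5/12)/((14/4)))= 181/35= 5.17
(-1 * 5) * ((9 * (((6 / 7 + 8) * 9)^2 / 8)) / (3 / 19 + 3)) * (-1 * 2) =4436937 / 196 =22637.43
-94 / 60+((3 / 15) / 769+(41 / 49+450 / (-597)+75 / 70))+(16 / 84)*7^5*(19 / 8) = 570094002291 / 74985190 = 7602.75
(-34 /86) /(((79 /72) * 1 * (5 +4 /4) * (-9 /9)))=204 /3397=0.06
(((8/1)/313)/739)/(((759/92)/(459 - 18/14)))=34176/17810639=0.00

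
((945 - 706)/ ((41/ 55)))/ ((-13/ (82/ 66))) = -1195/ 39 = -30.64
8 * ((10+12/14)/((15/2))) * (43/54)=26144/2835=9.22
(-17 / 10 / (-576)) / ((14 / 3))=17 / 26880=0.00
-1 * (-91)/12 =91/12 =7.58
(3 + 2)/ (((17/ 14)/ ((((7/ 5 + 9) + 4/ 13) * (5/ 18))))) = 8120/ 663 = 12.25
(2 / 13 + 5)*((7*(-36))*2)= -33768 / 13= -2597.54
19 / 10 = 1.90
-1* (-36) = 36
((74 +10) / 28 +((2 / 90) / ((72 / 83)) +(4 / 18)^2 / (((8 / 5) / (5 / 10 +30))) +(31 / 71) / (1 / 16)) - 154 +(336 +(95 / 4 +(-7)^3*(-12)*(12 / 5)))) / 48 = 2322277469 / 11041920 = 210.31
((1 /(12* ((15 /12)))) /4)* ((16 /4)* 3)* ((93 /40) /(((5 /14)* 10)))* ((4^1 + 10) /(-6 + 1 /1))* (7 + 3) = -4557 /1250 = -3.65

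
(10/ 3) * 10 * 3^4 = 2700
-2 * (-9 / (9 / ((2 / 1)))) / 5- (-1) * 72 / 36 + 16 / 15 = 58 / 15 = 3.87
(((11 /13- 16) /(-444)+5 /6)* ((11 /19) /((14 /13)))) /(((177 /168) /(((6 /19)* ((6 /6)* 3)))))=330462 /788063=0.42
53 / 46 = 1.15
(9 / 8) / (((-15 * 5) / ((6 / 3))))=-3 / 100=-0.03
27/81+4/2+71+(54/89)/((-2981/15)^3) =518678940574030/7072894651647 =73.33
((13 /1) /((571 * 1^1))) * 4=0.09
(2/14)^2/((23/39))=39/1127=0.03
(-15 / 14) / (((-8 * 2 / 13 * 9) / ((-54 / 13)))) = -45 / 112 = -0.40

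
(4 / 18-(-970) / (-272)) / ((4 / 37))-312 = -1678993 / 4896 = -342.93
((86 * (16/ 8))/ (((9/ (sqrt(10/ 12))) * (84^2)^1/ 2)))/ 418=43 * sqrt(30)/ 19908504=0.00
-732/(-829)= 0.88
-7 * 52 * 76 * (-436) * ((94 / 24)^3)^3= 210912448091420571587 / 80621568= 2616079708241.60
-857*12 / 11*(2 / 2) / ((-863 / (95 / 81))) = 325660 / 256311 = 1.27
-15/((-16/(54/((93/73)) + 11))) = 24825/496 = 50.05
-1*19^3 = -6859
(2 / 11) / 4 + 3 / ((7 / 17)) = 1129 / 154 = 7.33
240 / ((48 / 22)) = 110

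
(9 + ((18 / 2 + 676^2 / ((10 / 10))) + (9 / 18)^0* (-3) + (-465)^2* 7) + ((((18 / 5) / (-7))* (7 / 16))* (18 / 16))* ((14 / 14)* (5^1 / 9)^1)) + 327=126137143 / 64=1970892.86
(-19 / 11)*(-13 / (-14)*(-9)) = 2223 / 154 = 14.44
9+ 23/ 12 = 131/ 12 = 10.92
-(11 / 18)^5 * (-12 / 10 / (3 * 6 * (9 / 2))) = 161051 / 127545840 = 0.00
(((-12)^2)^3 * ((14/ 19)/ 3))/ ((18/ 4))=3096576/ 19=162977.68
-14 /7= -2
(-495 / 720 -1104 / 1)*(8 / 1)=-17675 / 2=-8837.50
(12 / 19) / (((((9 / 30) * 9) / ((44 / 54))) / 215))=189200 / 4617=40.98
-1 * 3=-3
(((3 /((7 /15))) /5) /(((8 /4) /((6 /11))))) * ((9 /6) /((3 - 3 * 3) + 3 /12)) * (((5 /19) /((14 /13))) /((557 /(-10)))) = 52650 /131197451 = 0.00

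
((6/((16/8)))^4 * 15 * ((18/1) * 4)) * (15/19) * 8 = 10497600/19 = 552505.26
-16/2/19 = -0.42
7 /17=0.41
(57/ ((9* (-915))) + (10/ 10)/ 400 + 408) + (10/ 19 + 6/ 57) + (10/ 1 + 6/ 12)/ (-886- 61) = 408.62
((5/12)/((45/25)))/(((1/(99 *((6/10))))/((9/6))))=165/8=20.62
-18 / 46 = -0.39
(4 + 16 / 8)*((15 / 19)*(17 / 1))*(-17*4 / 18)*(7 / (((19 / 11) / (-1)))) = 445060 / 361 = 1232.85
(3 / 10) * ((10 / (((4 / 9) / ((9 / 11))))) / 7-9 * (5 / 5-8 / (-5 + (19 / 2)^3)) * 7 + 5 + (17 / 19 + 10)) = -875592933 / 66507980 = -13.17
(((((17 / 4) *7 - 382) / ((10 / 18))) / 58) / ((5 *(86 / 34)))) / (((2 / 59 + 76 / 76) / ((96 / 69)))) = -50876172 / 43738525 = -1.16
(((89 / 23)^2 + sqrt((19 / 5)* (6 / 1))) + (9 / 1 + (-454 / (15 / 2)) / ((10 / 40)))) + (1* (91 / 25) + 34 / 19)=-160361437 / 753825 + sqrt(570) / 5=-207.96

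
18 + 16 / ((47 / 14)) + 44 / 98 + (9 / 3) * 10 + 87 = 140.21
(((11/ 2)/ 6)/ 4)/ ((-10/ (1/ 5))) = -11/ 2400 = -0.00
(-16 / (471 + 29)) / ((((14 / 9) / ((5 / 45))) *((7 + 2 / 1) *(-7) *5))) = 2 / 275625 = 0.00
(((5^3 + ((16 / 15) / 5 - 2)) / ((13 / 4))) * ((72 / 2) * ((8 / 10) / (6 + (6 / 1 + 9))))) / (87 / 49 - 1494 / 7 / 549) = 37.49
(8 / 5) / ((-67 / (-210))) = 336 / 67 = 5.01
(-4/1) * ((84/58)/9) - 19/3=-607/87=-6.98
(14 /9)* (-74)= -1036 /9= -115.11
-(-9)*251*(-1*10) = -22590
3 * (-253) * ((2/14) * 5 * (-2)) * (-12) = -91080/7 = -13011.43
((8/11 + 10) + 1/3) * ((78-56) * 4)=2920/3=973.33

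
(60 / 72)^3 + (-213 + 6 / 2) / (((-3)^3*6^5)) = 20285 / 34992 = 0.58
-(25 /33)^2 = -625 /1089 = -0.57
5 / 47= 0.11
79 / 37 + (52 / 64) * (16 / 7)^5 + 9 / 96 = 1053083785 / 19899488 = 52.92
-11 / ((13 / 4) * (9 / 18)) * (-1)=88 / 13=6.77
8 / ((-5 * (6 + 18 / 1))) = -0.07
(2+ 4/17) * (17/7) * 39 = 1482/7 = 211.71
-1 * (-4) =4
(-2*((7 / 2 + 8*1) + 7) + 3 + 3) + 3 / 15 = -154 / 5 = -30.80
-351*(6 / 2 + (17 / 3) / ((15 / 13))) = -13884 / 5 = -2776.80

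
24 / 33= 8 / 11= 0.73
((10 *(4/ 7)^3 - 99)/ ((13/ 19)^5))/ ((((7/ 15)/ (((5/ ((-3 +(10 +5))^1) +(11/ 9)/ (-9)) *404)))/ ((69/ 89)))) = -958193251298545/ 7846934823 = -122110.51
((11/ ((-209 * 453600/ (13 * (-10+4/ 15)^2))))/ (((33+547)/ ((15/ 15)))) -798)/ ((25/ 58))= -224377889469277/ 121196250000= -1851.36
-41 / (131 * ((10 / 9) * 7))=-0.04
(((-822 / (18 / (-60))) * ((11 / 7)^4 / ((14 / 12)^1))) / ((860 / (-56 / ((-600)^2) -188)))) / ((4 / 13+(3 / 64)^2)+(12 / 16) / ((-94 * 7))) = -10617033728920892416 / 1047050692918125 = -10139.94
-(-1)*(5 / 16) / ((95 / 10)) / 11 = 5 / 1672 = 0.00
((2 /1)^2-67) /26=-63 /26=-2.42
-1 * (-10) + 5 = 15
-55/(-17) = 3.24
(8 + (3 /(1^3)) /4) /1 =35 /4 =8.75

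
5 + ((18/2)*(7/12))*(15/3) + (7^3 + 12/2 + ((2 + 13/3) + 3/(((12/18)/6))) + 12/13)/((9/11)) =701543/1404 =499.67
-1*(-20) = 20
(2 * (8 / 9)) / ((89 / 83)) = 1328 / 801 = 1.66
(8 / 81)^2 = 64 / 6561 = 0.01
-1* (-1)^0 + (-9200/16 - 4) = -580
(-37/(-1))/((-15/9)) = -111/5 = -22.20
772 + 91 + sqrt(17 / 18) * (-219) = 863- 73 * sqrt(34) / 2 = 650.17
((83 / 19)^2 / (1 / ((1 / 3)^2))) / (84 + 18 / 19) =6889 / 275994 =0.02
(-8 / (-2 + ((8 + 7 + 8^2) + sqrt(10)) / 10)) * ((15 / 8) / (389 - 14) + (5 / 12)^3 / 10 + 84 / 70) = -6179483 / 3748680 + 104737 * sqrt(10) / 3748680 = -1.56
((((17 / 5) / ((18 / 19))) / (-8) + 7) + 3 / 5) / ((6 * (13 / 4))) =5149 / 14040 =0.37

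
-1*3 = -3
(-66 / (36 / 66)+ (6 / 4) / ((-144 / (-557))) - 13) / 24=-5.34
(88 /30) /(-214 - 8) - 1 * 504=-839182 /1665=-504.01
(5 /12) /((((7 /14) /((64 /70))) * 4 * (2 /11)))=22 /21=1.05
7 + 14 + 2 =23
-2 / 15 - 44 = -662 / 15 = -44.13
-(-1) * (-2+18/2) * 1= 7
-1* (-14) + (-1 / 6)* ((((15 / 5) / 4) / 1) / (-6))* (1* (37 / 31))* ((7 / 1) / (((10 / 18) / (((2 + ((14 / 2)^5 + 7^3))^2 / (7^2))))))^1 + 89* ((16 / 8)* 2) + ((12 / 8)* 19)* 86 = 2044011569 / 1085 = 1883881.63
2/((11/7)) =1.27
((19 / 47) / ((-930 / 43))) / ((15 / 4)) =-1634 / 327825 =-0.00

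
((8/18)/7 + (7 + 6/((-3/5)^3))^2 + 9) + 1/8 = 1999943/4536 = 440.90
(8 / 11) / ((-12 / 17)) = -34 / 33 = -1.03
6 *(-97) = -582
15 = 15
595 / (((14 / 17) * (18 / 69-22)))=-33.24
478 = 478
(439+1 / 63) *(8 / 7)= 221264 / 441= 501.73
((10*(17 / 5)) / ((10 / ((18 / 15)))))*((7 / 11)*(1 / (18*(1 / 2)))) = 238 / 825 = 0.29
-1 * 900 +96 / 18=-2684 / 3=-894.67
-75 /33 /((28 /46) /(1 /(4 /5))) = -2875 /616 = -4.67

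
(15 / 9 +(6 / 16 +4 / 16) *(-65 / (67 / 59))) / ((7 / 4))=-7835 / 402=-19.49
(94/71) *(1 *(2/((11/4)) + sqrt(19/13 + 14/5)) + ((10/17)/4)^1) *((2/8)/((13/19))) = 292011/690404 + 893 *sqrt(18005)/119990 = 1.42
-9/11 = -0.82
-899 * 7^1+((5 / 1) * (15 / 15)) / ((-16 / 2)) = -50349 / 8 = -6293.62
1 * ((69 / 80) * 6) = 207 / 40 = 5.18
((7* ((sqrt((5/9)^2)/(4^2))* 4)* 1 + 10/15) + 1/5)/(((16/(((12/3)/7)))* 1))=331/5040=0.07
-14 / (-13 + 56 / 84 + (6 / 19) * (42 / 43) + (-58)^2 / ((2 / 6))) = -34314 / 24706019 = -0.00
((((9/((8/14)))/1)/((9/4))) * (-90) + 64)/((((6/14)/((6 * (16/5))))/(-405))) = 10269504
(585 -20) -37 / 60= 33863 / 60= 564.38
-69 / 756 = -23 / 252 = -0.09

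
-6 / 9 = -2 / 3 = -0.67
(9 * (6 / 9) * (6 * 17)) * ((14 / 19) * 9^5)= 505931832 / 19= 26627991.16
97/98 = 0.99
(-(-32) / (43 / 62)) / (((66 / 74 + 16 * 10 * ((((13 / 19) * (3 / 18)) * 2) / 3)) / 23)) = 81.28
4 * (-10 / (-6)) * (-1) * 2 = -13.33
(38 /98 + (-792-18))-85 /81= -3217516 /3969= -810.66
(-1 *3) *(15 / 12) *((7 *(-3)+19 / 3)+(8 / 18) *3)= 50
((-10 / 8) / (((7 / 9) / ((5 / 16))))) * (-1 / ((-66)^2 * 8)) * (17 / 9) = 425 / 15611904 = 0.00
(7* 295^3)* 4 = 718826500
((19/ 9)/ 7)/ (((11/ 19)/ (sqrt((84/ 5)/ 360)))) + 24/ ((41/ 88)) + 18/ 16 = 361 *sqrt(42)/ 20790 + 17265/ 328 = 52.75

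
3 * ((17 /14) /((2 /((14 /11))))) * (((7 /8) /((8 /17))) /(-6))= -2023 /2816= -0.72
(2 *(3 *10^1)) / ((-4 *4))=-15 / 4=-3.75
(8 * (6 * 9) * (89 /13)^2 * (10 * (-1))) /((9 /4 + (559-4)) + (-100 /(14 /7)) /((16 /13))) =-273749760 /698477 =-391.92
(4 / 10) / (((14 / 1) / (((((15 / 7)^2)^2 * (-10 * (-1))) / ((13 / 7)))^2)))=51257812500 / 139178767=368.29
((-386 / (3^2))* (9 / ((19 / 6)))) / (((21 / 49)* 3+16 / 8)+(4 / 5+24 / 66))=-297220 / 10849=-27.40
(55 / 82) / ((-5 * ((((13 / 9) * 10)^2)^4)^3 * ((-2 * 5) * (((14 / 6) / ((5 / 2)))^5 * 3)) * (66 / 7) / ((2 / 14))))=2153693963075557766310747 / 153205536544753194407624840202406707200000000000000000000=0.00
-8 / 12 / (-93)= 0.01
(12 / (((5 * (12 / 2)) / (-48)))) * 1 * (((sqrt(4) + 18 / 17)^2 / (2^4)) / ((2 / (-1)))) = 8112 / 1445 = 5.61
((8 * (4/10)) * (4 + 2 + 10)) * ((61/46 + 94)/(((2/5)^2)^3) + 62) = 137396306/115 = 1194750.49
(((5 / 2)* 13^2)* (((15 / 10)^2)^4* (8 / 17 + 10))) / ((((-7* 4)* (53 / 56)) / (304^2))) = -356249243610 / 901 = -395393167.16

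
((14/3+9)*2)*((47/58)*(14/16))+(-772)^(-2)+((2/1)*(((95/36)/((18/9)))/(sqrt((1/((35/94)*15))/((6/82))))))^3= 750203125*sqrt(26978)/25666530048+1004903609/51850608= 24.18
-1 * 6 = -6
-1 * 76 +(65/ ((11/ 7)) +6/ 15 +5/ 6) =-33.40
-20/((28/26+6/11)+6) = -286/109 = -2.62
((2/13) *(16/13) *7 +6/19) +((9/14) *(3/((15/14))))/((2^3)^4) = 107958499/65761280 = 1.64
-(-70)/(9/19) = 1330/9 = 147.78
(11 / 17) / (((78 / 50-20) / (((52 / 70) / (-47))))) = 1430 / 2578373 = 0.00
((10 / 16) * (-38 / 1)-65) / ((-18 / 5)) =1775 / 72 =24.65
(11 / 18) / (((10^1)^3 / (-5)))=-0.00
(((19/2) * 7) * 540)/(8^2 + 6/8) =20520/37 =554.59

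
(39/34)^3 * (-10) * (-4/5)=59319/4913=12.07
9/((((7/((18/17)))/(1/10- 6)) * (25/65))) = -62127/2975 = -20.88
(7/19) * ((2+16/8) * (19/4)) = 7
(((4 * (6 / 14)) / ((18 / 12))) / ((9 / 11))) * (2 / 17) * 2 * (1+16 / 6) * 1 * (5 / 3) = 19360 / 9639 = 2.01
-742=-742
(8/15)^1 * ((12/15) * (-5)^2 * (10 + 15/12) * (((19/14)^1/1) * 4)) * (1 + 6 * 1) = 4560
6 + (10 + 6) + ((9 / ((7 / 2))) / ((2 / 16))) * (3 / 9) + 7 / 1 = 251 / 7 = 35.86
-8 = -8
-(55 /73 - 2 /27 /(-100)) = -74323 /98550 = -0.75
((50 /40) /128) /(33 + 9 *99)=5 /473088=0.00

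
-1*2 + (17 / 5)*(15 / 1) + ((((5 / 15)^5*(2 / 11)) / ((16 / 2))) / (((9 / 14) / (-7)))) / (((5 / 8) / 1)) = 5893769 / 120285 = 49.00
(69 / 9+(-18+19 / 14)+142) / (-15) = -5587 / 630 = -8.87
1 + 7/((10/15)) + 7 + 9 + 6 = 67/2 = 33.50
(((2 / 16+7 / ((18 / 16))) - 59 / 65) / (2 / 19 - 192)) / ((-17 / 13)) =483683 / 22313520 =0.02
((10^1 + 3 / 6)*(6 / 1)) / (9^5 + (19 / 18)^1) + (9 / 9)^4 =152005 / 151843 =1.00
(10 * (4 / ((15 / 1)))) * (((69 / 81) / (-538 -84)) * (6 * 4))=-736 / 8397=-0.09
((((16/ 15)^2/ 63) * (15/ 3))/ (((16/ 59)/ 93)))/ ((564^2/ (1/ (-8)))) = -1829/ 150300360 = -0.00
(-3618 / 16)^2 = 3272481 / 64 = 51132.52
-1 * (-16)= 16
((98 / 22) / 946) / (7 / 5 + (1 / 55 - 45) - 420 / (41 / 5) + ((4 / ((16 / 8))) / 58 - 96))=-291305 / 11801537308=-0.00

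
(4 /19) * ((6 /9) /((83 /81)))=216 /1577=0.14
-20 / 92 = -5 / 23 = -0.22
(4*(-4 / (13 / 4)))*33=-2112 / 13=-162.46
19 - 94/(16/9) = -271/8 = -33.88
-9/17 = -0.53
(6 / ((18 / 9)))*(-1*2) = -6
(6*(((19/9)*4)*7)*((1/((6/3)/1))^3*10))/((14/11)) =1045/3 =348.33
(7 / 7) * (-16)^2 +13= 269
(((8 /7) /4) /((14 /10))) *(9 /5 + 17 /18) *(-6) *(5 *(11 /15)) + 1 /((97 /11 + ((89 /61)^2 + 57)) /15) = -15705745 /1297863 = -12.10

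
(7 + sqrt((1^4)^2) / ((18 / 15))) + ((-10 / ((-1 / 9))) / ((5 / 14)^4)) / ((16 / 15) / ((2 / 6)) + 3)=4185353 / 4650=900.08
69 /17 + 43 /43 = 86 /17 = 5.06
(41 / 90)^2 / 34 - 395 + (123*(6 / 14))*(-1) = -863091833 / 1927800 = -447.71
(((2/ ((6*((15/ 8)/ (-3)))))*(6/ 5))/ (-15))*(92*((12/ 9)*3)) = 5888/ 375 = 15.70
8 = 8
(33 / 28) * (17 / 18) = 187 / 168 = 1.11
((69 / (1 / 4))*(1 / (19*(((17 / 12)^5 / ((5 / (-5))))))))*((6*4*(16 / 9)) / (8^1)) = -366280704 / 26977283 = -13.58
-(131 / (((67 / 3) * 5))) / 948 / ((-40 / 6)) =393 / 2117200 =0.00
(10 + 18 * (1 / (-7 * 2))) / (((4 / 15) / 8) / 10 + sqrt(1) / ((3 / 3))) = 18300 / 2107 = 8.69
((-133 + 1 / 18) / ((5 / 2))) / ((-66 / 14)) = 16751 / 1485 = 11.28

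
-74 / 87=-0.85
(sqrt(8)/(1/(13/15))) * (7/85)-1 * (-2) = 182 * sqrt(2)/1275 + 2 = 2.20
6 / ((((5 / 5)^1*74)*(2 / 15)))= 45 / 74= 0.61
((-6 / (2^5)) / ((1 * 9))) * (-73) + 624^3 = 11662590025 / 48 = 242970625.52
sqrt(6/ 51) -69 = -69 +sqrt(34)/ 17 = -68.66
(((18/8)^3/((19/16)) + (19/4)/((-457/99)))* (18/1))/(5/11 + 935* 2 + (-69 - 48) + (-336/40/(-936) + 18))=11483154540/131974280231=0.09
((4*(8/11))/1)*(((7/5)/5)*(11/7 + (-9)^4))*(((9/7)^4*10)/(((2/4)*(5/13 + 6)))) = 501528298752/10960565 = 45757.52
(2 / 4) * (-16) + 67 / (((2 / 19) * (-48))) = -2041 / 96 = -21.26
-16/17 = -0.94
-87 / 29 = -3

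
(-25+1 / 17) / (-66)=212 / 561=0.38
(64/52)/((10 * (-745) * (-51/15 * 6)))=4/493935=0.00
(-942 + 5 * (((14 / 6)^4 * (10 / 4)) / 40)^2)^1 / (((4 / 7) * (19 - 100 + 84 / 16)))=10873619869 / 508923648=21.37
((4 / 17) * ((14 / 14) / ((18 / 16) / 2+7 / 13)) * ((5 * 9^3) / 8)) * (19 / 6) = 1200420 / 3893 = 308.35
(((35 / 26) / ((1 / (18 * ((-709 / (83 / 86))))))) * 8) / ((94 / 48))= -3687707520 / 50713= -72717.20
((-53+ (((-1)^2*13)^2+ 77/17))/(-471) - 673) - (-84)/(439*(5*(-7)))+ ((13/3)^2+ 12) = -33875650817/52726095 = -642.48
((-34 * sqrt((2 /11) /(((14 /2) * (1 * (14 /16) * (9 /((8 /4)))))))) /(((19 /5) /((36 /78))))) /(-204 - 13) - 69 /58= -69 /58+ 1360 * sqrt(22) /4127123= -1.19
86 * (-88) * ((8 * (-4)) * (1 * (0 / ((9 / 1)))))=0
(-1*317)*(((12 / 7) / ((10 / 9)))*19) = -9292.63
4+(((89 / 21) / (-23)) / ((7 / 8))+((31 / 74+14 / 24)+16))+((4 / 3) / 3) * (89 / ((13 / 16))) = 1355822077 / 19515132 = 69.48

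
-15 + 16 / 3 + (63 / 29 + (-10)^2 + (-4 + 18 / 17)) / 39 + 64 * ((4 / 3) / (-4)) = -182372 / 6409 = -28.46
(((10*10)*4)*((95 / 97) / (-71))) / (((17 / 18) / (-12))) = 8208000 / 117079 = 70.11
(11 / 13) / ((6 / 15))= 55 / 26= 2.12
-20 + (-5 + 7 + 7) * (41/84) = -437/28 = -15.61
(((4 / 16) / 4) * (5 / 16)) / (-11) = -5 / 2816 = -0.00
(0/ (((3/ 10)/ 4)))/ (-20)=0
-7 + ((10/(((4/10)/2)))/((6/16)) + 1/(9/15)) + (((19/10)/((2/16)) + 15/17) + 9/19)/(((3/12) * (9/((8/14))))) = 13451168/101745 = 132.20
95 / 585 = 19 / 117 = 0.16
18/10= 9/5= 1.80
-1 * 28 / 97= -28 / 97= -0.29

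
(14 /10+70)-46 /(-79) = 28433 /395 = 71.98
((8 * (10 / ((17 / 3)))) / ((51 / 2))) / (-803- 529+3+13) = -40 / 95081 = -0.00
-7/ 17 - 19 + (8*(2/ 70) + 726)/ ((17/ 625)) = 3174940/ 119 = 26680.17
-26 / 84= -13 / 42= -0.31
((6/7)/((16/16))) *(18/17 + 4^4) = 26220/119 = 220.34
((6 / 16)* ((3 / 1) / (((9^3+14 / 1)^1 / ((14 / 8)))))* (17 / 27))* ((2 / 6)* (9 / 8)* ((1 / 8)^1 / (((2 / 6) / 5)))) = 1785 / 1521664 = 0.00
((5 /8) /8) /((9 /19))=0.16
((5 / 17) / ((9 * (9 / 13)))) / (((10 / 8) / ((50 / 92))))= 0.02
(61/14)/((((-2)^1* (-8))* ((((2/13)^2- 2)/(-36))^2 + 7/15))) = 705599505/1216967416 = 0.58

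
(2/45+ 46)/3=2072/135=15.35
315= 315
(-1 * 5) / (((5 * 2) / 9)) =-9 / 2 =-4.50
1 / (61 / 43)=43 / 61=0.70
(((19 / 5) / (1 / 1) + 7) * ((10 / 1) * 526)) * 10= 568080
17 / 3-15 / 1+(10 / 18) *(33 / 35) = -185 / 21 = -8.81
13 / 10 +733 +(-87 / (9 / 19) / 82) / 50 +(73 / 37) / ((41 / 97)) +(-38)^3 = -24635963357 / 455100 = -54133.08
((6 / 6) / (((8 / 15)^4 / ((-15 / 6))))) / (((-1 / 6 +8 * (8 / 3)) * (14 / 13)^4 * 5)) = -4337701875 / 19983695872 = -0.22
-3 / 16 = -0.19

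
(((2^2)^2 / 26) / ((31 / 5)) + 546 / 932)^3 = 2129710218095179 / 6623276541213592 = 0.32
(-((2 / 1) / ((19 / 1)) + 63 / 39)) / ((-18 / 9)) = 425 / 494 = 0.86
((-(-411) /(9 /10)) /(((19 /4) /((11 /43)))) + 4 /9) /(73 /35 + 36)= 6443780 /9801549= 0.66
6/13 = 0.46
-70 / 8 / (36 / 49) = -1715 / 144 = -11.91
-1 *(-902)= 902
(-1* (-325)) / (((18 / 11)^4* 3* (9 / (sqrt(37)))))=4758325* sqrt(37) / 2834352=10.21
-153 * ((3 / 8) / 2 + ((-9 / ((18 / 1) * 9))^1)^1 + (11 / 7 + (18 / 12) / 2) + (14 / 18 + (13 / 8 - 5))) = 2465 / 112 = 22.01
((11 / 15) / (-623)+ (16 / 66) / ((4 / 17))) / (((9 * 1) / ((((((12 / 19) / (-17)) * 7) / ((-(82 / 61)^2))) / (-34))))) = -0.00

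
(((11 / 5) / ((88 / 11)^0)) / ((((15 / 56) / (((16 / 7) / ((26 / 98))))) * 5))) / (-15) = -68992 / 73125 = -0.94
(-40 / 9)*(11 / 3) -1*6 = -602 / 27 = -22.30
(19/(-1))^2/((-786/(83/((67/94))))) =-1408261/26331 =-53.48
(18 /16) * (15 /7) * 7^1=135 /8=16.88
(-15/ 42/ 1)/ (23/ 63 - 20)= 45/ 2474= 0.02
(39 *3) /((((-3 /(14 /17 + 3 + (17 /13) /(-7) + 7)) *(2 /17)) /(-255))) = 12588075 /14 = 899148.21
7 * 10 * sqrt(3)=70 * sqrt(3)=121.24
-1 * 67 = -67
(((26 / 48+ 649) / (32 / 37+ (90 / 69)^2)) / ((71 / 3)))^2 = 93100348421509009 / 813932598486016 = 114.38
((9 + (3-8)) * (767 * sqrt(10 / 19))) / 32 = 767 * sqrt(190) / 152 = 69.56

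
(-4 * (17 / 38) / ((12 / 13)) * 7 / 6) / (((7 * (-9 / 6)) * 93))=221 / 95418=0.00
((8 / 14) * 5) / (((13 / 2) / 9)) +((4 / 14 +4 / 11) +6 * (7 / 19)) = 6.82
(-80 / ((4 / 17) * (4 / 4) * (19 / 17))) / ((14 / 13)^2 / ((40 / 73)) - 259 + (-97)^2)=-0.03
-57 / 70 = -0.81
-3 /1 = -3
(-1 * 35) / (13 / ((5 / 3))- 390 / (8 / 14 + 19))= 2.89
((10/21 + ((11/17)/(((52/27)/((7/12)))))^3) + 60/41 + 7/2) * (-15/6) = -1036759180964765/76132469317632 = -13.62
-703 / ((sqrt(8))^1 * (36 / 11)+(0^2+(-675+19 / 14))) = 109128096 * sqrt(2) / 10760162953+11231208142 / 10760162953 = 1.06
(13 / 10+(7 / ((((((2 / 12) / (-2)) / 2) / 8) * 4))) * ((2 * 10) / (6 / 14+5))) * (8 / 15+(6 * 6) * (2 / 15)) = -1879624 / 285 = -6595.17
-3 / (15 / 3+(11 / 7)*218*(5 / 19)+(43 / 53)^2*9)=-0.03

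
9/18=1/2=0.50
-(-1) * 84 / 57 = 28 / 19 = 1.47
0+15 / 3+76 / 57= 19 / 3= 6.33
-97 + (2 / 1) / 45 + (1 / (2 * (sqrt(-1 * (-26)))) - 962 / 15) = -7249 / 45 + sqrt(26) / 52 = -160.99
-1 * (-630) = 630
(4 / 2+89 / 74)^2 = 56169 / 5476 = 10.26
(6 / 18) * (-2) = -2 / 3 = -0.67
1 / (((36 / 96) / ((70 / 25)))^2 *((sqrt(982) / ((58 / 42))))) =25984 *sqrt(982) / 331425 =2.46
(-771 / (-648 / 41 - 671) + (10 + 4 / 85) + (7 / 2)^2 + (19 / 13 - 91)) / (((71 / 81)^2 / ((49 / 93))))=-881879829351759 / 19449923093380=-45.34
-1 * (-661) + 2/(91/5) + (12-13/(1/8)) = 51789/91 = 569.11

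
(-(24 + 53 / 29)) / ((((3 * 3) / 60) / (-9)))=44940 / 29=1549.66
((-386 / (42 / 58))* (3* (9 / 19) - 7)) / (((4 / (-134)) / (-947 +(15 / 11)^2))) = 4545877377628 / 48279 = 94158482.52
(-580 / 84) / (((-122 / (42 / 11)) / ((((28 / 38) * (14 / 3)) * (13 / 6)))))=184730 / 114741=1.61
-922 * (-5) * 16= 73760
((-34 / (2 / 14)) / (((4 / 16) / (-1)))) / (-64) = -119 / 8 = -14.88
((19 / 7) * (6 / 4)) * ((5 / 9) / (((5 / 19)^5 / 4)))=94091762 / 13125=7168.90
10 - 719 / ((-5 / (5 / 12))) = 839 / 12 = 69.92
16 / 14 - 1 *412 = -2876 / 7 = -410.86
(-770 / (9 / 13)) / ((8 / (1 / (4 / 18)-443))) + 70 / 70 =4389457 / 72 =60964.68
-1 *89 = -89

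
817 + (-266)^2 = 71573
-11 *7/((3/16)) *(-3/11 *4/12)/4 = 28/3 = 9.33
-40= -40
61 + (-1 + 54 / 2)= 87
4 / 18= 2 / 9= 0.22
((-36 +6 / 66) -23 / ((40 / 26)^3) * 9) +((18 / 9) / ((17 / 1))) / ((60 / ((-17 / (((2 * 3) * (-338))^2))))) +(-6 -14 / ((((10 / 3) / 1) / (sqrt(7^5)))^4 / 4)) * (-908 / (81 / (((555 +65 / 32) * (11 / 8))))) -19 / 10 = 49769713510422820331423 / 45240624000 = 1100111119387.36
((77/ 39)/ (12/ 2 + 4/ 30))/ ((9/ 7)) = 2695/ 10764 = 0.25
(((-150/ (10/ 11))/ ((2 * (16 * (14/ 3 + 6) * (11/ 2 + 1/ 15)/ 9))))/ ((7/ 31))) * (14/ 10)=-4.85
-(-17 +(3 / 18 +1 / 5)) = 499 / 30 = 16.63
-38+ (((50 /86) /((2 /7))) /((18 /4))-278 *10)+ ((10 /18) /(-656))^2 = -4223110511309 /1498860288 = -2817.55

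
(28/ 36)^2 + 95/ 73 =11272/ 5913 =1.91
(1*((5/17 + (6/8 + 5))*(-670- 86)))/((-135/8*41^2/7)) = 161112/142885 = 1.13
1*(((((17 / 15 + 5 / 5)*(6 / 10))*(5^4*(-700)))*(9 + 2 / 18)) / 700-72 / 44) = -721762 / 99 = -7290.53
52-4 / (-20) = 261 / 5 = 52.20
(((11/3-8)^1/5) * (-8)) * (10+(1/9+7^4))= 16717.04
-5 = -5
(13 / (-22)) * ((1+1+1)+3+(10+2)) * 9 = -1053 / 11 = -95.73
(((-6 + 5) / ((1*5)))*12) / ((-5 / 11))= 132 / 25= 5.28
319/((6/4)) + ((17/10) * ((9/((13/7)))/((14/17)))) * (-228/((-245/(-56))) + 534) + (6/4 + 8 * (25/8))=34533662/6825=5059.88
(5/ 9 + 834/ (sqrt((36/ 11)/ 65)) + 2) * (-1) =-139 * sqrt(715) - 23/ 9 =-3719.34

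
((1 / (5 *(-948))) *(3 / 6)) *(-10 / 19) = 1 / 18012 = 0.00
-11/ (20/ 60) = -33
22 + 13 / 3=79 / 3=26.33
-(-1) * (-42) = -42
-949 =-949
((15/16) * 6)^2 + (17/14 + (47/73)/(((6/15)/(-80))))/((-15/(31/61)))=358711751/9974720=35.96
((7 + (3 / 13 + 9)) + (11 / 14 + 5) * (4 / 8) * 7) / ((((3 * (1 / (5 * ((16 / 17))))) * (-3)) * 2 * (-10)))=1897 / 1989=0.95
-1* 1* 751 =-751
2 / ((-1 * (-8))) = 1 / 4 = 0.25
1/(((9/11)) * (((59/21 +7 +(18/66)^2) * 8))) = 9317/602760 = 0.02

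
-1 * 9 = -9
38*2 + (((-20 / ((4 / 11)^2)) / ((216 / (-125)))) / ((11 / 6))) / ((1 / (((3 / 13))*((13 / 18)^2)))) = 1271327 / 15552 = 81.75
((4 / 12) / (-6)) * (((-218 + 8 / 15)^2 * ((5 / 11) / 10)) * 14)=-37242254 / 22275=-1671.93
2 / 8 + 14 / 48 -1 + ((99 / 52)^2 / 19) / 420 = -9880079 / 21577920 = -0.46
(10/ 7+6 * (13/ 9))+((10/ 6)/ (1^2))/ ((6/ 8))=776/ 63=12.32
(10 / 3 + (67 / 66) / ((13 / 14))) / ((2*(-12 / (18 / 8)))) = -1899 / 4576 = -0.41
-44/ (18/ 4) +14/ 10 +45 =1648/ 45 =36.62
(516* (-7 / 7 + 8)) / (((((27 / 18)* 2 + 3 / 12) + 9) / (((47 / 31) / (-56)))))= -12126 / 1519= -7.98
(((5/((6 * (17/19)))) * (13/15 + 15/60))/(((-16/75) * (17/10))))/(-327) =159125/18144576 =0.01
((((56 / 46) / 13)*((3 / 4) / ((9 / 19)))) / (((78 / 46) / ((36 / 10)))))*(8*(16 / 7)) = 4864 / 845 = 5.76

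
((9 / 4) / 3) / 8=3 / 32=0.09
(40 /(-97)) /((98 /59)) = -0.25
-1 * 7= -7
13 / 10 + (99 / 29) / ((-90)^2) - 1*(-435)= 436.30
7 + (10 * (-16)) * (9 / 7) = -198.71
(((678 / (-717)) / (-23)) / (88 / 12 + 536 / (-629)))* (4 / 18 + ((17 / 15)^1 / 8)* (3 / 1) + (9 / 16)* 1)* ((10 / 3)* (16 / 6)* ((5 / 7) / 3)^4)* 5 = 38692541875 / 35301498184197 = 0.00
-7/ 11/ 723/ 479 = -7/ 3809487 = -0.00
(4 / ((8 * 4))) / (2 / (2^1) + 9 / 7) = 7 / 128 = 0.05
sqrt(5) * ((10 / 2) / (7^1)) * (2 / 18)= 5 * sqrt(5) / 63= 0.18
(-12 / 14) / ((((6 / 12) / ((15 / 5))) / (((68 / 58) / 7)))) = -1224 / 1421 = -0.86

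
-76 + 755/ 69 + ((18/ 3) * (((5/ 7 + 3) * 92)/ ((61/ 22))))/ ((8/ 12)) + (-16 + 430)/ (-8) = 116951963/ 117852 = 992.36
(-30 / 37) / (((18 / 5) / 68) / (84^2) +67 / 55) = -14660800 / 22026877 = -0.67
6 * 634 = 3804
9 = 9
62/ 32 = 31/ 16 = 1.94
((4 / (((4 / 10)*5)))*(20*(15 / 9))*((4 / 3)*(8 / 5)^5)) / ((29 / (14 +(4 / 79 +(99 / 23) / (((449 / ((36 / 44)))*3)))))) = 451.68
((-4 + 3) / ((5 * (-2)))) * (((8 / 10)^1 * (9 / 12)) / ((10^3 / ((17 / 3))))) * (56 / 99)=119 / 618750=0.00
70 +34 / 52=1837 / 26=70.65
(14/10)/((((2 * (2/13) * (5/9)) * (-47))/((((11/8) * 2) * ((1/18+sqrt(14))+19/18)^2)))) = -617617/84600 - 1001 * sqrt(14)/940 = -11.28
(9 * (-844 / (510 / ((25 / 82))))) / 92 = -3165 / 64124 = -0.05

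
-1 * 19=-19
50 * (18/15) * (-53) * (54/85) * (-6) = 206064/17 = 12121.41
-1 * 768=-768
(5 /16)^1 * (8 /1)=5 /2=2.50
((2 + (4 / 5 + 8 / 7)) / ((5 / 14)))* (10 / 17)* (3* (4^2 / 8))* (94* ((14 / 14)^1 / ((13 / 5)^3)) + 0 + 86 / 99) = 242.24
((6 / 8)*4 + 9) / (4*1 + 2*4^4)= 0.02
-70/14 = -5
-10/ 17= -0.59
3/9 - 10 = -29/3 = -9.67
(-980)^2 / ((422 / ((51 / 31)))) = 24490200 / 6541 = 3744.11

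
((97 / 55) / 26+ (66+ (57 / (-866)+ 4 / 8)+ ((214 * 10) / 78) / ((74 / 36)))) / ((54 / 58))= 53051083213 / 618570810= 85.76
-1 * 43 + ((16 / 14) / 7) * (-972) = -9883 / 49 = -201.69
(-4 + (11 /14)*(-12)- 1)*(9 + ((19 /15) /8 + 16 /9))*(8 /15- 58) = 171381547 /18900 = 9067.81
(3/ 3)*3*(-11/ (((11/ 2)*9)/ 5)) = -10/ 3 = -3.33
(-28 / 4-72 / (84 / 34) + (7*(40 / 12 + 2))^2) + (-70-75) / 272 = 23255297 / 17136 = 1357.10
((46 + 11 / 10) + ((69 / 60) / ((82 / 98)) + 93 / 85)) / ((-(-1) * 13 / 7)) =967379 / 36244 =26.69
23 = 23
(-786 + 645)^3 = -2803221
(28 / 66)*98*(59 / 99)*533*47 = 2027828348 / 3267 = 620700.44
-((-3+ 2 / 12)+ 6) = -19 / 6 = -3.17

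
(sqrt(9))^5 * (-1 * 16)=-3888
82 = 82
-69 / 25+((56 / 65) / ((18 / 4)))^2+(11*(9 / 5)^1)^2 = 133233892 / 342225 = 389.32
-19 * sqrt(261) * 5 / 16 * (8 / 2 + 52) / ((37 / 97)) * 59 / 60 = -761159 * sqrt(29) / 296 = -13847.86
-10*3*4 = -120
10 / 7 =1.43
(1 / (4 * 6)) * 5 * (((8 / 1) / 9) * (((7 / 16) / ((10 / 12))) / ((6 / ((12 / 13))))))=7 / 468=0.01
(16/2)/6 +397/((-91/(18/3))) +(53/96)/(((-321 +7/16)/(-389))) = -67693609/2800434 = -24.17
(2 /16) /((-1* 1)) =-1 /8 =-0.12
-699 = -699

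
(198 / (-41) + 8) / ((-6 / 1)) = -65 / 123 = -0.53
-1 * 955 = -955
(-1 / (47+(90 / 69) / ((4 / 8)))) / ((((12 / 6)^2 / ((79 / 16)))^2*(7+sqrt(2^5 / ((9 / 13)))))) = -1291887 / 16691200+430629*sqrt(26) / 29209600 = -0.00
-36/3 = -12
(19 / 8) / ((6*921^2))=0.00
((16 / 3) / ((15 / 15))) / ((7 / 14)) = 32 / 3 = 10.67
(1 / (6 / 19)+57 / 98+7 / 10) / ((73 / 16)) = 52312 / 53655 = 0.97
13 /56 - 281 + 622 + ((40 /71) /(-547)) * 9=742116073 /2174872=341.22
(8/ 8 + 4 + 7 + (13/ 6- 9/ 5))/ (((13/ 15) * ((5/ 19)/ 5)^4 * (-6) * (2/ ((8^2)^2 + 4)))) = -49557818275/ 78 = -635356644.55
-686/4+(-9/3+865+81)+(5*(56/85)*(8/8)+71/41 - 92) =954229/1394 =684.53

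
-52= -52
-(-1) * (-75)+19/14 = -1031/14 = -73.64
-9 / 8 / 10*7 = -63 / 80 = -0.79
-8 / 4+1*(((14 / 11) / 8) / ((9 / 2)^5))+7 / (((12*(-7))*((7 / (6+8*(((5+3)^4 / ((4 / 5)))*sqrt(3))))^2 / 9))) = -350275386351433 / 4546773-368640*sqrt(3) / 49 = -77051269.96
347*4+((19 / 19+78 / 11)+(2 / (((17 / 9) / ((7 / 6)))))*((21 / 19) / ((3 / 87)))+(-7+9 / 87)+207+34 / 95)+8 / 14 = 5902488329 / 3606295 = 1636.72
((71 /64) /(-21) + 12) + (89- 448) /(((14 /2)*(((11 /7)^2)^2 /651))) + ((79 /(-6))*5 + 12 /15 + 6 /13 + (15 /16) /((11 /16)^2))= -2355913533629 /426345920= -5525.83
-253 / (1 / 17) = -4301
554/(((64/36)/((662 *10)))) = 4125915/2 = 2062957.50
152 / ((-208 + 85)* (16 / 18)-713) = -456 / 2467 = -0.18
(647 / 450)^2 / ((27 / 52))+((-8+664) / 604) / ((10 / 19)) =1247647717 / 206398125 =6.04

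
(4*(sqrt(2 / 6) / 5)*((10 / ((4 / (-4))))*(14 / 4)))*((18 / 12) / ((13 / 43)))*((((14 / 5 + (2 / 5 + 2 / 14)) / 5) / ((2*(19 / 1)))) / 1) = -387*sqrt(3) / 475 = -1.41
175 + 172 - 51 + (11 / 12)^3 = 512819 / 1728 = 296.77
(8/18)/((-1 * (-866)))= 2/3897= 0.00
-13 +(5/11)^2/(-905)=-284718/21901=-13.00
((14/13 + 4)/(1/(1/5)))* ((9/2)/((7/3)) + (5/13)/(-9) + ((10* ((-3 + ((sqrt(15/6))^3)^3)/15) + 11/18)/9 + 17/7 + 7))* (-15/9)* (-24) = 6875* sqrt(10)/117 + 14477936/31941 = 639.09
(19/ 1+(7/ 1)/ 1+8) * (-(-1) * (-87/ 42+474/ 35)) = 13651/ 35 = 390.03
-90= -90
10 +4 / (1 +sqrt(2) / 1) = 4 * sqrt(2) +6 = 11.66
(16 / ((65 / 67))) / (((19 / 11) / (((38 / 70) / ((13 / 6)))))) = 70752 / 29575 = 2.39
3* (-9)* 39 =-1053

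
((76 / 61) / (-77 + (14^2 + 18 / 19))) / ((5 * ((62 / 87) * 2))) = 31407 / 21547945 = 0.00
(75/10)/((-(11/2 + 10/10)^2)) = -30/169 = -0.18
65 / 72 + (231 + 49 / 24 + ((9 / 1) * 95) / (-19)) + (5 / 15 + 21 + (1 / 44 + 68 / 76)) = 1589033 / 7524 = 211.20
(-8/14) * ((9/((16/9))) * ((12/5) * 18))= -4374/35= -124.97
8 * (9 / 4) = 18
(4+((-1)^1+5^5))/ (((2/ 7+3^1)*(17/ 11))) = 616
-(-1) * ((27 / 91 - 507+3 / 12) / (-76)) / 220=16759 / 553280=0.03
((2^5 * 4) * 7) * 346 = 310016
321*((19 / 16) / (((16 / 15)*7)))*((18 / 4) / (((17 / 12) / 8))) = 2470095 / 1904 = 1297.32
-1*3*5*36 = -540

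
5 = 5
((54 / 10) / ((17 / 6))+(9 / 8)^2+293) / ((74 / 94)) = 75725131 / 201280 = 376.22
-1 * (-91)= 91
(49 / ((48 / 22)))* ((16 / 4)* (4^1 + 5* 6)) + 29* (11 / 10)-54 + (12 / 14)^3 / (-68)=530426957 / 174930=3032.22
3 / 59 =0.05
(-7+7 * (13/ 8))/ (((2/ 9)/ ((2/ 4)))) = 315/ 32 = 9.84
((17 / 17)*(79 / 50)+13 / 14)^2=192721 / 30625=6.29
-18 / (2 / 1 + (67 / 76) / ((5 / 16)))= -855 / 229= -3.73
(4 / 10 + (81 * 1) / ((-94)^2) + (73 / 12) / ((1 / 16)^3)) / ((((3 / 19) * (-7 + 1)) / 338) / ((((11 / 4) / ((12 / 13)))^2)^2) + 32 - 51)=-4434453602013394546301 / 3381316594833418620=-1311.46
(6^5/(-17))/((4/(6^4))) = -2519424/17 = -148201.41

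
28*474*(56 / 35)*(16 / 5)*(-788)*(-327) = 437744111616 / 25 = 17509764464.64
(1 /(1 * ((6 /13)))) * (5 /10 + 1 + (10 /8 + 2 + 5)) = 169 /8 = 21.12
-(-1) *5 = 5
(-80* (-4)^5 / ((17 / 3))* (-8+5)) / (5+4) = -81920 / 17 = -4818.82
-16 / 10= -8 / 5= -1.60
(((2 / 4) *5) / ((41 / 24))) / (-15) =-4 / 41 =-0.10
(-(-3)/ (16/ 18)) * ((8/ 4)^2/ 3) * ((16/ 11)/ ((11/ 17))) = 1224/ 121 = 10.12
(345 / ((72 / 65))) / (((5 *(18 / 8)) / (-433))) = -647335 / 54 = -11987.69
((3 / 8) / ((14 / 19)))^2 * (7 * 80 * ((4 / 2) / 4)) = 16245 / 224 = 72.52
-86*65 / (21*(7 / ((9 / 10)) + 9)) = -16770 / 1057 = -15.87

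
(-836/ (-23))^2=698896/ 529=1321.16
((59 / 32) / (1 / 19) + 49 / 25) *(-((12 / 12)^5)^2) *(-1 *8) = 29593 / 100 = 295.93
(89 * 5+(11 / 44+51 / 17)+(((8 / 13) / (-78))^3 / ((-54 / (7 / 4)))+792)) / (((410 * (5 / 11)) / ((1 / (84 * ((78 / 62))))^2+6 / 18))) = 137424046063451172047 / 61932594840804455040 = 2.22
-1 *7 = -7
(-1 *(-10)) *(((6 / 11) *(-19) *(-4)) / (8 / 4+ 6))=570 / 11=51.82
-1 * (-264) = 264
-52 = -52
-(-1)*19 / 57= 1 / 3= 0.33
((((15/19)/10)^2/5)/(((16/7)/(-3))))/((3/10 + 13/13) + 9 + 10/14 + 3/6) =-0.00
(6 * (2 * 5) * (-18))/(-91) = 1080/91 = 11.87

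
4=4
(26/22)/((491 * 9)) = 13/48609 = 0.00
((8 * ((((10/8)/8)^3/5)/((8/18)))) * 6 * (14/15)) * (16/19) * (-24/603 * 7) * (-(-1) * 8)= -735/5092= -0.14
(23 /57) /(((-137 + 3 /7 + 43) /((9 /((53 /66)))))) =-31878 /659585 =-0.05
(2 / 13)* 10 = 20 / 13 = 1.54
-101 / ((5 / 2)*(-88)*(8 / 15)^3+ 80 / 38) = 1295325 / 401032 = 3.23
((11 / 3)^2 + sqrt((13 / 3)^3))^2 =3146*sqrt(39) / 81 + 21232 / 81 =504.68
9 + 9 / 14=135 / 14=9.64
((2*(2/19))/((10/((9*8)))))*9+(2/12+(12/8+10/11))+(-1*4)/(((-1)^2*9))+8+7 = 289424/9405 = 30.77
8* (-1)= -8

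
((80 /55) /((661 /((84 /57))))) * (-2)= -896 /138149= -0.01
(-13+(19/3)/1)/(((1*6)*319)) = -10/2871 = -0.00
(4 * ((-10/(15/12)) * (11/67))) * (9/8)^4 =-72171/8576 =-8.42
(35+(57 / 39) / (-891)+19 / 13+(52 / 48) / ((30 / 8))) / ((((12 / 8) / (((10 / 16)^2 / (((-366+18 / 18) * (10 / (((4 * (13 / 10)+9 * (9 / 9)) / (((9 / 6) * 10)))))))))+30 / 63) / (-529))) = 279779657689 / 213074014725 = 1.31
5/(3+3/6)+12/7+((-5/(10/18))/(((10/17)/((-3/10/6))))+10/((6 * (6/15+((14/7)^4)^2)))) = 10538233/2692200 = 3.91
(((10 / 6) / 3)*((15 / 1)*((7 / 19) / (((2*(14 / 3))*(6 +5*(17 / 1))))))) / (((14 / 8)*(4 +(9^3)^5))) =25 / 2491900371741585259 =0.00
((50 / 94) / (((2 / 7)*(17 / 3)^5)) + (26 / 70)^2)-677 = -110664545271923 / 163496533550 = -676.86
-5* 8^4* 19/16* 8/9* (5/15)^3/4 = -48640/243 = -200.16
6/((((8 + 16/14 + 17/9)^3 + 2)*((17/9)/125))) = 1687817250/5715441973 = 0.30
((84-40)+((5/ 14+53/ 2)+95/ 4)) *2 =189.21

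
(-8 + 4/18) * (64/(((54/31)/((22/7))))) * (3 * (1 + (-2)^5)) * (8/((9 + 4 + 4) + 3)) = 2706176/81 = 33409.58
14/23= 0.61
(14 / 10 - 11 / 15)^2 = 4 / 9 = 0.44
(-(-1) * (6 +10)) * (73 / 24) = 146 / 3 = 48.67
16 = 16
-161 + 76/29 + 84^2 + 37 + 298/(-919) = 6934.30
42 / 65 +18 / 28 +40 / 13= 4.37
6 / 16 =3 / 8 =0.38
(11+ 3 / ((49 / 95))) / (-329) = -824 / 16121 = -0.05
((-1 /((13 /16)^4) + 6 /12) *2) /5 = -102511 /142805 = -0.72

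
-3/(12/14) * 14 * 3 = -147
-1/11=-0.09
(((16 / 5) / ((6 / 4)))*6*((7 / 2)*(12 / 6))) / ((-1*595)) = -64 / 425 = -0.15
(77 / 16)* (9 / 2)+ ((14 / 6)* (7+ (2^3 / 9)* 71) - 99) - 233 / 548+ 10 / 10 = 10277143 / 118368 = 86.82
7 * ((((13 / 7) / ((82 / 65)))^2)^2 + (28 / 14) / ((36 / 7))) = 4968425826641 / 139569987312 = 35.60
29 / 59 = 0.49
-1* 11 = -11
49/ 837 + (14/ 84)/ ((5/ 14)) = 0.53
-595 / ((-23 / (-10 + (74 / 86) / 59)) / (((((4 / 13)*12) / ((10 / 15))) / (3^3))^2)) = -964680640 / 88751871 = -10.87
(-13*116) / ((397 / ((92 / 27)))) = -12.94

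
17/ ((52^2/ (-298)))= -2533/ 1352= -1.87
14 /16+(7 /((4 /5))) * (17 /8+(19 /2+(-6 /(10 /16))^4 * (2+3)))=297353371 /800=371691.71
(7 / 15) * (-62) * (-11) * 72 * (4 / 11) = 41664 / 5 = 8332.80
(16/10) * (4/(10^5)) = 1/15625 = 0.00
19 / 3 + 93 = 298 / 3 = 99.33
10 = 10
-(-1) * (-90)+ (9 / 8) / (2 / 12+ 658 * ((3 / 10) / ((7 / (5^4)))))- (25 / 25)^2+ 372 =118864151 / 423004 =281.00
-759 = -759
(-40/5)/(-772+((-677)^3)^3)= 8/29874319279043849237529609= 0.00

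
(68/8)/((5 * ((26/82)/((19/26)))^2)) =10316297/1142440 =9.03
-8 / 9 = -0.89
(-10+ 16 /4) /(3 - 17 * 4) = 6 /65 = 0.09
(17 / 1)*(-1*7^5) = -285719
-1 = -1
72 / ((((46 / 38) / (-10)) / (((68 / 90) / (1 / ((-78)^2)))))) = -2734096.70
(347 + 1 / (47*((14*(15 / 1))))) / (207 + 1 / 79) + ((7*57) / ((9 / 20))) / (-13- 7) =-42.66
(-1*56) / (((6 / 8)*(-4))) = 56 / 3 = 18.67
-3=-3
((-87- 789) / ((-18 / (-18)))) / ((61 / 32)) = -28032 / 61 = -459.54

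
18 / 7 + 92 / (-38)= 20 / 133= 0.15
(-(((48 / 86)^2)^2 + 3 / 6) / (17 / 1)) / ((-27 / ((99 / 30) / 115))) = 44905883 / 1203076071900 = 0.00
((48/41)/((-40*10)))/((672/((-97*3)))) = 291/229600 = 0.00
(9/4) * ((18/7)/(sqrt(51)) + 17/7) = 27 * sqrt(51)/238 + 153/28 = 6.27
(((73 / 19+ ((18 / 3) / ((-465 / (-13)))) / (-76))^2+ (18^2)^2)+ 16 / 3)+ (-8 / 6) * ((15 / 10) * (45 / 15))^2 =10924793268367 / 104076300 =104969.08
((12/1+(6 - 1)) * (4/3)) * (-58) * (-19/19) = 3944/3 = 1314.67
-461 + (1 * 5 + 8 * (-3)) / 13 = -6012 / 13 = -462.46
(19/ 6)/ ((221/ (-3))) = -19/ 442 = -0.04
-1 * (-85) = 85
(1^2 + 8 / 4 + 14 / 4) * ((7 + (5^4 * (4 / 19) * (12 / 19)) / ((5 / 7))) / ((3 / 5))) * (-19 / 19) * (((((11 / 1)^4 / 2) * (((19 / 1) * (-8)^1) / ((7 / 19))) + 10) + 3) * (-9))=-26223827017635 / 722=-36321090052.13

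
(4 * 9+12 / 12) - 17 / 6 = 205 / 6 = 34.17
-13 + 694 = 681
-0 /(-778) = 0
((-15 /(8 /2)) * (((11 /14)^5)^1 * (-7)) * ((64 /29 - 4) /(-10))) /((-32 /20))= -31404945 /35650048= -0.88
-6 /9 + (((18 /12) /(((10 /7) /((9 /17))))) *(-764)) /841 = -251267 /214455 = -1.17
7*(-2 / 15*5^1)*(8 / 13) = -2.87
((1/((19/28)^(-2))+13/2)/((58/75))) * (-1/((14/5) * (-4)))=0.80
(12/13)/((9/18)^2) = 3.69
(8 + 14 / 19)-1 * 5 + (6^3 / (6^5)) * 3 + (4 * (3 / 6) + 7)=2923 / 228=12.82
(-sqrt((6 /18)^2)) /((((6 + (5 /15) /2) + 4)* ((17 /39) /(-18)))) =1404 /1037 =1.35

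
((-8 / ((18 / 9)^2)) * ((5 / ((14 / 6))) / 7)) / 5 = -6 / 49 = -0.12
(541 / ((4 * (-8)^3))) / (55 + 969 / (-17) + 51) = -541 / 100352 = -0.01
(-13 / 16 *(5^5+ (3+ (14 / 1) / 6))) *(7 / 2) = -854581 / 96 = -8901.89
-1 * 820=-820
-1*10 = -10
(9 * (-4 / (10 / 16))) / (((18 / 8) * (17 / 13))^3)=-4499456 / 1989765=-2.26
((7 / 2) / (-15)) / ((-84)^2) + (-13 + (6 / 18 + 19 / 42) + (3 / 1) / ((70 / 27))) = -47767 / 4320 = -11.06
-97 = -97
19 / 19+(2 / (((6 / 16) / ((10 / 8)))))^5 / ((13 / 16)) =51203159 / 3159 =16208.66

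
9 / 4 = 2.25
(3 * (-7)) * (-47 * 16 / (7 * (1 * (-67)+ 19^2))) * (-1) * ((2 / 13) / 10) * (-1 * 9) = 3384 / 3185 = 1.06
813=813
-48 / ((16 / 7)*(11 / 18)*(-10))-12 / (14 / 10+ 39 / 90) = -171 / 55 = -3.11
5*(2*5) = 50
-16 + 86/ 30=-197/ 15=-13.13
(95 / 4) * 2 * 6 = 285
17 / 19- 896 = -17007 / 19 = -895.11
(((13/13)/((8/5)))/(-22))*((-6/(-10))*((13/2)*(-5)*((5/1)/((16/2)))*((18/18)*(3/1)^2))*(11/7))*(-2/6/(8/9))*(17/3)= -149175/14336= -10.41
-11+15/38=-403/38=-10.61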